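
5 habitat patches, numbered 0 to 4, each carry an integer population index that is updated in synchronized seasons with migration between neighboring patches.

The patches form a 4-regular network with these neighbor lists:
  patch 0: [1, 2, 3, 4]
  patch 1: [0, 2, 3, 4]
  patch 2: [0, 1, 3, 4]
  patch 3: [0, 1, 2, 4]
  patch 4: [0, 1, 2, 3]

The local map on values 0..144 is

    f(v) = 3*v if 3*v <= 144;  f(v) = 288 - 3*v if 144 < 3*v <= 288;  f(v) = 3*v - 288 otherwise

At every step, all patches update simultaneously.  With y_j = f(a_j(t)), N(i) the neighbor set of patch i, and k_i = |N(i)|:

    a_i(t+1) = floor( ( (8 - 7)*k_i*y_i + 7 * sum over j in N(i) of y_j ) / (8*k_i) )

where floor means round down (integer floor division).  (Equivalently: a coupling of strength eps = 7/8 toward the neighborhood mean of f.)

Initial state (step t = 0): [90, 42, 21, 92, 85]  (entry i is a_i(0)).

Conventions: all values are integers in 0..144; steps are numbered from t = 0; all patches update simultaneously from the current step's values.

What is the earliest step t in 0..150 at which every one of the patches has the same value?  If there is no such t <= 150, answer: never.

Answer: 3
Key observation: Synchronization is absorbing here: once all patches are equal they stay equal, and step 3 is the first all-equal step.

Derivation:
t=0: [90, 42, 21, 92, 85]  (not all equal)
t=1: [53, 43, 49, 54, 52]  (not all equal)
t=2: [131, 131, 130, 131, 131]  (not all equal)
t=3: [104, 104, 104, 104, 104]  (all equal)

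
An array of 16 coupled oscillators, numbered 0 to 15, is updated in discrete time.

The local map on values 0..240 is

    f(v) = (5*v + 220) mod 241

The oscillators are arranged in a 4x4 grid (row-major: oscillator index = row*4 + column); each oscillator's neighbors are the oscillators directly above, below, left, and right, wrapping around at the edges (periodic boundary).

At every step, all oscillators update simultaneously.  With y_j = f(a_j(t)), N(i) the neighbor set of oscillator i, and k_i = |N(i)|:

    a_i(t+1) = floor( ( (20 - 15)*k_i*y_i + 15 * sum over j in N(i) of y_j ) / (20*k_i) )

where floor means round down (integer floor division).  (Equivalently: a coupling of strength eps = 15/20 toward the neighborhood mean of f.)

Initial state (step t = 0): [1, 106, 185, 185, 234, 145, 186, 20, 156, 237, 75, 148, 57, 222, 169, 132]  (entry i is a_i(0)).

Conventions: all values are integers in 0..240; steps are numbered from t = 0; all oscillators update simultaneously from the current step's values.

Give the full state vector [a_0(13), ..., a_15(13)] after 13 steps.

Answer: [129, 107, 81, 121, 137, 91, 69, 63, 152, 142, 97, 122, 179, 125, 147, 132]

Derivation:
t=0: [1, 106, 185, 185, 234, 145, 186, 20, 156, 237, 75, 148, 57, 222, 169, 132]
t=1: [134, 147, 138, 165, 151, 167, 158, 167, 129, 143, 164, 131, 107, 97, 133, 140]
t=2: [108, 183, 144, 140, 94, 116, 94, 77, 111, 152, 126, 132, 144, 175, 168, 129]
t=3: [157, 129, 180, 146, 106, 132, 154, 175, 125, 76, 121, 122, 122, 126, 139, 160]
t=4: [104, 125, 149, 128, 91, 97, 108, 105, 97, 124, 108, 103, 91, 136, 130, 132]
t=5: [125, 108, 83, 71, 139, 143, 62, 76, 152, 153, 67, 85, 155, 152, 106, 130]
t=6: [96, 103, 76, 124, 135, 108, 116, 122, 80, 64, 66, 107, 64, 25, 79, 95]
t=7: [121, 92, 93, 152, 136, 69, 81, 101, 94, 79, 73, 106, 140, 74, 127, 117]
t=8: [135, 142, 142, 76, 118, 142, 109, 68, 152, 127, 107, 80, 143, 150, 126, 90]
t=9: [160, 162, 144, 150, 110, 139, 108, 91, 110, 81, 90, 93, 124, 128, 112, 158]
t=10: [58, 129, 85, 97, 103, 102, 157, 103, 107, 141, 129, 139, 82, 106, 124, 83]
t=11: [105, 77, 138, 122, 17, 76, 71, 90, 111, 89, 139, 111, 82, 120, 120, 165]
t=12: [88, 110, 125, 116, 87, 116, 151, 106, 96, 131, 127, 109, 84, 127, 128, 96]
t=13: [129, 107, 81, 121, 137, 91, 69, 63, 152, 142, 97, 122, 179, 125, 147, 132]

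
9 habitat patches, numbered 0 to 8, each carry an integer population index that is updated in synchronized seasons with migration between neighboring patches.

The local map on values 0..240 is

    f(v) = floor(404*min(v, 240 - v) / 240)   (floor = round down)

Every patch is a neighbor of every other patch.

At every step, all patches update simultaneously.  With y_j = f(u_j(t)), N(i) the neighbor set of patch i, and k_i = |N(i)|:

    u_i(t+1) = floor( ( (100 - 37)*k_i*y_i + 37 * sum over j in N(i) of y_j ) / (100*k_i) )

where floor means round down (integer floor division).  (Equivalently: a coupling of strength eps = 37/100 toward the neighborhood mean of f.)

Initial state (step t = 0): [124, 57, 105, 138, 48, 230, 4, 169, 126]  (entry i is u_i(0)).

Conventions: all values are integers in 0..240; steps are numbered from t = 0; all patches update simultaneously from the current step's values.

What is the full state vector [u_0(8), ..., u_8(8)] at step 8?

Answer: [104, 94, 94, 92, 90, 108, 108, 106, 103]

Derivation:
t=0: [124, 57, 105, 138, 48, 230, 4, 169, 126]
t=1: [162, 103, 151, 148, 95, 57, 52, 117, 160]
t=2: [135, 160, 146, 149, 151, 114, 109, 173, 137]
t=3: [168, 144, 158, 155, 153, 177, 172, 131, 167]
t=4: [127, 151, 137, 140, 142, 118, 123, 163, 128]
t=5: [182, 158, 172, 169, 167, 187, 186, 147, 181]
t=6: [103, 127, 113, 116, 118, 99, 99, 138, 105]
t=7: [176, 186, 186, 188, 190, 172, 172, 174, 177]
t=8: [104, 94, 94, 92, 90, 108, 108, 106, 103]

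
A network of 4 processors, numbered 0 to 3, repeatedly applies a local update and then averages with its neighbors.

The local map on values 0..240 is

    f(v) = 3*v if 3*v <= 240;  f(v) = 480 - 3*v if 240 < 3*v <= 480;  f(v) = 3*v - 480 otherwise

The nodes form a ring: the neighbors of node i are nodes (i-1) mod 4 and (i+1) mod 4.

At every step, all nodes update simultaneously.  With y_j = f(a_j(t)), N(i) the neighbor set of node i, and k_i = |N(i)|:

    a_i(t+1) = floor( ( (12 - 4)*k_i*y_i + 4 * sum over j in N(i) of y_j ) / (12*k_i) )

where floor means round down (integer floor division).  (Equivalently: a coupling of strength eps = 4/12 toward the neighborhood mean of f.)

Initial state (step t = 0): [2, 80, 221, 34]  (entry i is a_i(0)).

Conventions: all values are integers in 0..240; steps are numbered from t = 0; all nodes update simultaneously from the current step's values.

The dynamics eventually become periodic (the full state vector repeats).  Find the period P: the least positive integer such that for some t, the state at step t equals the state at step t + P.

Answer: 4
Key observation: The state at step 15, [176, 160, 176, 160], reappears at step 19 — and no state repeats earlier — so the cycle the system enters has period 4.

Derivation:
t=0: [2, 80, 221, 34]
t=1: [61, 191, 179, 99]
t=2: [168, 102, 84, 162]
t=3: [46, 158, 182, 46]
t=4: [116, 38, 68, 126]
t=5: [124, 132, 172, 124]
t=6: [104, 80, 56, 96]
t=7: [184, 216, 184, 184]
t=8: [88, 136, 88, 72]
t=9: [192, 120, 192, 216]
t=10: [112, 112, 112, 144]
t=11: [128, 144, 128, 80]
t=12: [112, 64, 112, 192]
t=13: [144, 176, 144, 112]
t=14: [64, 48, 64, 112]
t=15: [176, 160, 176, 160]
t=16: [32, 16, 32, 16]
t=17: [80, 64, 80, 64]
t=18: [224, 208, 224, 208]
t=19: [176, 160, 176, 160]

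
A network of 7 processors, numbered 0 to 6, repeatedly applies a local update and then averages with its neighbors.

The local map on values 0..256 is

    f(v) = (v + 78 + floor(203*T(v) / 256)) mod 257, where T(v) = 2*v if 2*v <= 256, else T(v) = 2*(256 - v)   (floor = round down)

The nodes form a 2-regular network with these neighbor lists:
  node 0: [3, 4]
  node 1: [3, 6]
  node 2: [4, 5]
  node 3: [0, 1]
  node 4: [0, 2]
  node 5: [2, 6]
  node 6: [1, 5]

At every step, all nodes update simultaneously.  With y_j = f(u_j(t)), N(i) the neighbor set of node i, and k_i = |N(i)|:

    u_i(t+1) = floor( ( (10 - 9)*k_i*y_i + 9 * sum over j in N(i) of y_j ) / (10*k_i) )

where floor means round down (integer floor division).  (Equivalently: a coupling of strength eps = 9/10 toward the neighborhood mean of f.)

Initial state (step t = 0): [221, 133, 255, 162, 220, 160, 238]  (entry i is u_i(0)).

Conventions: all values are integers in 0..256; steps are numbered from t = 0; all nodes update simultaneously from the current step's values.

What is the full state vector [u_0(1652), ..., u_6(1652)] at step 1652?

Simulating step by step:
t=0: [221, 133, 255, 162, 220, 160, 238]
t=1: [113, 113, 111, 123, 88, 87, 135]
t=2: [95, 140, 52, 115, 104, 119, 85]
t=3: [99, 85, 118, 106, 134, 126, 126]
t=4: [117, 112, 144, 62, 106, 137, 98]
t=5: [162, 151, 122, 128, 128, 111, 122]
t=6: [150, 143, 130, 136, 135, 133, 124]
t=7: [146, 143, 148, 141, 144, 145, 145]
t=8: [142, 143, 141, 142, 140, 141, 142]
t=9: [143, 143, 144, 143, 143, 143, 143]
t=10: [143, 143, 142, 143, 142, 142, 143]
t=11: [143, 143, 143, 143, 143, 143, 143]
t=12: [143, 143, 143, 143, 143, 143, 143]

Answer: [143, 143, 143, 143, 143, 143, 143]
Key observation: The state at step 11, [143, 143, 143, 143, 143, 143, 143], reappears at step 12: the system is in a cycle of period 1 from step 11 on.  Therefore the state at step 1652 equals the state at step 11 + ((1652 - 11) mod 1) = 11, which is [143, 143, 143, 143, 143, 143, 143].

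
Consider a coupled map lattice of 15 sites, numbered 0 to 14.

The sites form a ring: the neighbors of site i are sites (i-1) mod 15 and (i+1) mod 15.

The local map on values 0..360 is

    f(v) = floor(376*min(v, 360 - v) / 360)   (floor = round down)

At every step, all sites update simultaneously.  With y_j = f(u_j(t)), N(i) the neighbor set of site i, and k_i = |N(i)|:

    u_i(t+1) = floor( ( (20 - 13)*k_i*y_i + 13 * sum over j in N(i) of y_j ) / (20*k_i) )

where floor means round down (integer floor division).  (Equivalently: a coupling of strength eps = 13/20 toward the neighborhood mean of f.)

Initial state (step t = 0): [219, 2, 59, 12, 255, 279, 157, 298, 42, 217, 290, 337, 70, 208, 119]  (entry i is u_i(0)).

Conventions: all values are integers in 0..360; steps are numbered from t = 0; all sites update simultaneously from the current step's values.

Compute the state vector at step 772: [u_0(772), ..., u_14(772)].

Simulating step by step:
t=0: [219, 2, 59, 12, 255, 279, 157, 298, 42, 217, 290, 337, 70, 208, 119]
t=1: [92, 68, 25, 59, 69, 117, 105, 89, 84, 89, 81, 55, 84, 119, 142]
t=2: [104, 64, 52, 53, 84, 101, 107, 95, 90, 87, 77, 75, 89, 119, 123]
t=3: [100, 75, 58, 65, 82, 101, 105, 101, 94, 88, 82, 83, 97, 114, 120]
t=4: [102, 80, 68, 70, 85, 99, 106, 104, 98, 91, 87, 90, 101, 115, 116]
t=5: [103, 86, 75, 77, 88, 100, 107, 106, 101, 95, 92, 96, 106, 115, 115]
t=6: [105, 91, 82, 82, 91, 102, 108, 108, 104, 99, 98, 101, 110, 116, 115]
t=7: [108, 96, 88, 88, 95, 104, 110, 110, 107, 104, 103, 106, 113, 118, 116]
t=8: [111, 100, 93, 93, 99, 107, 112, 113, 111, 108, 108, 111, 117, 120, 118]
t=9: [114, 105, 99, 98, 103, 110, 115, 116, 115, 112, 112, 116, 120, 123, 121]
t=10: [118, 110, 104, 103, 107, 113, 118, 120, 119, 117, 117, 120, 124, 126, 124]
t=11: [122, 114, 109, 108, 111, 117, 122, 124, 123, 122, 122, 125, 128, 129, 127]
t=12: [126, 119, 114, 113, 116, 121, 126, 128, 128, 127, 127, 130, 132, 133, 131]
t=13: [130, 124, 120, 119, 121, 126, 130, 132, 132, 132, 132, 134, 136, 137, 135]
t=14: [135, 129, 125, 124, 126, 130, 134, 136, 137, 137, 137, 139, 141, 142, 139]
t=15: [140, 134, 130, 129, 131, 135, 138, 141, 142, 143, 143, 145, 146, 146, 144]
t=16: [145, 139, 135, 134, 136, 140, 144, 146, 148, 148, 149, 150, 151, 151, 149]
t=17: [150, 145, 141, 140, 142, 146, 149, 152, 153, 154, 155, 156, 156, 156, 154]
t=18: [155, 151, 147, 146, 148, 151, 155, 157, 159, 160, 161, 161, 162, 161, 159]
t=19: [161, 157, 153, 152, 154, 157, 160, 163, 165, 167, 167, 168, 168, 167, 165]
t=20: [167, 163, 159, 158, 160, 163, 166, 169, 172, 173, 174, 174, 174, 173, 171]
t=21: [174, 170, 166, 165, 167, 170, 173, 176, 178, 180, 180, 181, 180, 179, 177]
t=22: [180, 177, 173, 172, 174, 177, 180, 182, 185, 187, 187, 187, 186, 186, 183]
t=23: [185, 184, 180, 179, 181, 184, 185, 185, 182, 180, 180, 180, 180, 181, 184]
t=24: [182, 184, 185, 186, 185, 183, 182, 182, 185, 187, 188, 188, 187, 185, 183]
t=25: [184, 183, 182, 181, 182, 183, 184, 184, 182, 180, 179, 179, 180, 182, 183]
t=26: [183, 184, 185, 185, 185, 184, 183, 183, 185, 186, 186, 186, 186, 185, 184]
t=27: [183, 183, 182, 182, 182, 183, 183, 183, 182, 181, 181, 181, 181, 182, 183]
t=28: [184, 184, 184, 185, 184, 184, 184, 184, 185, 185, 186, 186, 185, 185, 184]
t=29: [183, 183, 182, 182, 182, 183, 183, 182, 182, 181, 181, 181, 181, 182, 182]
t=30: [184, 184, 184, 185, 184, 184, 184, 184, 185, 185, 186, 186, 185, 185, 184]

Answer: [184, 184, 184, 185, 184, 184, 184, 184, 185, 185, 186, 186, 185, 185, 184]
Key observation: The state at step 28, [184, 184, 184, 185, 184, 184, 184, 184, 185, 185, 186, 186, 185, 185, 184], reappears at step 30: the system is in a cycle of period 2 from step 28 on.  Therefore the state at step 772 equals the state at step 28 + ((772 - 28) mod 2) = 28, which is [184, 184, 184, 185, 184, 184, 184, 184, 185, 185, 186, 186, 185, 185, 184].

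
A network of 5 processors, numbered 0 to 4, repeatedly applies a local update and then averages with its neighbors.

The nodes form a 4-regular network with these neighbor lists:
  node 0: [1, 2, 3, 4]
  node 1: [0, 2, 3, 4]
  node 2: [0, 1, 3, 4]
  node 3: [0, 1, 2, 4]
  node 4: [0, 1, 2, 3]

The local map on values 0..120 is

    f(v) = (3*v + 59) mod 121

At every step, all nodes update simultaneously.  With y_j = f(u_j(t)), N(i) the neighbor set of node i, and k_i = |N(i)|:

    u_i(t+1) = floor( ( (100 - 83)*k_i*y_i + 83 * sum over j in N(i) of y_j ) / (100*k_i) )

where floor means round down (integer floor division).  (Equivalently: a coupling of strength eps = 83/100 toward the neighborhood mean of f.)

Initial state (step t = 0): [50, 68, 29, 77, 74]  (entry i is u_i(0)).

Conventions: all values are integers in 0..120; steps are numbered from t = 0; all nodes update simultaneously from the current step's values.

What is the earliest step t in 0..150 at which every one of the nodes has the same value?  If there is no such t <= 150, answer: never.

Simulating step by step:
t=0: [50, 68, 29, 77, 74]  (not all equal)
t=1: [42, 45, 44, 44, 44]  (not all equal)
t=2: [69, 69, 69, 69, 69]  (all equal)

Answer: 2
Key observation: Synchronization is absorbing here: once all nodes are equal they stay equal, and step 2 is the first all-equal step.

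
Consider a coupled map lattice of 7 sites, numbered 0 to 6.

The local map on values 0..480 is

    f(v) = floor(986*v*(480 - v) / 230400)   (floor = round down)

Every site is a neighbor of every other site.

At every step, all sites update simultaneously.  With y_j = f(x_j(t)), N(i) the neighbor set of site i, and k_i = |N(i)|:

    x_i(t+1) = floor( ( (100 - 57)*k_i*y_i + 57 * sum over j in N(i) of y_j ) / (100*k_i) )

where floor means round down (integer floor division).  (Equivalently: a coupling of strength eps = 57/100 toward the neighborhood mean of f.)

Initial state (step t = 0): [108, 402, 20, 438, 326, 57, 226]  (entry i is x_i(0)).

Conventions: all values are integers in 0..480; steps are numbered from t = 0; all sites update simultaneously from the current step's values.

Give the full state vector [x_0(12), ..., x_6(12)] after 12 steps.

Answer: [246, 246, 246, 246, 246, 246, 246]

Derivation:
t=0: [108, 402, 20, 438, 326, 57, 226]
t=1: [150, 138, 106, 119, 165, 127, 175]
t=2: [204, 200, 190, 194, 207, 197, 209]
t=3: [239, 238, 237, 238, 239, 238, 239]
t=4: [246, 246, 246, 246, 246, 246, 246]
t=5: [246, 246, 246, 246, 246, 246, 246]
t=6: [246, 246, 246, 246, 246, 246, 246]
t=7: [246, 246, 246, 246, 246, 246, 246]
t=8: [246, 246, 246, 246, 246, 246, 246]
t=9: [246, 246, 246, 246, 246, 246, 246]
t=10: [246, 246, 246, 246, 246, 246, 246]
t=11: [246, 246, 246, 246, 246, 246, 246]
t=12: [246, 246, 246, 246, 246, 246, 246]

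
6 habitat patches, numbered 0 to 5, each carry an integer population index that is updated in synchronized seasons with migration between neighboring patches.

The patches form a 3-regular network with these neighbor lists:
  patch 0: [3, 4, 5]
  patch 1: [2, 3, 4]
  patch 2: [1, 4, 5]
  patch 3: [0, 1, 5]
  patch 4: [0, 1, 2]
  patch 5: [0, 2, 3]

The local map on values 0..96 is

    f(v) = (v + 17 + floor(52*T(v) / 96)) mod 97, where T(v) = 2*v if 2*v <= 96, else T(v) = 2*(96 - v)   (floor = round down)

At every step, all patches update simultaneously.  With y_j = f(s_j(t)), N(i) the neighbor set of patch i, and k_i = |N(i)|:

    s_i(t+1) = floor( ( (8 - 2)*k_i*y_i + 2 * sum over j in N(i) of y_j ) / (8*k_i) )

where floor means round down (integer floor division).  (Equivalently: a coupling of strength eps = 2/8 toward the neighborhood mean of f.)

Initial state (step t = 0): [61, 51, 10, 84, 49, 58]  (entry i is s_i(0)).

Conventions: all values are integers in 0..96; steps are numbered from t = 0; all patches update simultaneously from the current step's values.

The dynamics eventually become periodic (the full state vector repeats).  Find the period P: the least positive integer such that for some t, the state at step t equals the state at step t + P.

Simulating step by step:
t=0: [61, 51, 10, 84, 49, 58]
t=1: [18, 20, 32, 17, 20, 20]
t=2: [54, 59, 76, 53, 59, 59]
t=3: [19, 18, 17, 19, 18, 18]
t=4: [55, 54, 52, 55, 54, 54]
t=5: [19, 19, 19, 19, 19, 19]
t=6: [56, 56, 56, 56, 56, 56]
t=7: [19, 19, 19, 19, 19, 19]

Answer: 2
Key observation: The state at step 5, [19, 19, 19, 19, 19, 19], reappears at step 7 — and no state repeats earlier — so the cycle the system enters has period 2.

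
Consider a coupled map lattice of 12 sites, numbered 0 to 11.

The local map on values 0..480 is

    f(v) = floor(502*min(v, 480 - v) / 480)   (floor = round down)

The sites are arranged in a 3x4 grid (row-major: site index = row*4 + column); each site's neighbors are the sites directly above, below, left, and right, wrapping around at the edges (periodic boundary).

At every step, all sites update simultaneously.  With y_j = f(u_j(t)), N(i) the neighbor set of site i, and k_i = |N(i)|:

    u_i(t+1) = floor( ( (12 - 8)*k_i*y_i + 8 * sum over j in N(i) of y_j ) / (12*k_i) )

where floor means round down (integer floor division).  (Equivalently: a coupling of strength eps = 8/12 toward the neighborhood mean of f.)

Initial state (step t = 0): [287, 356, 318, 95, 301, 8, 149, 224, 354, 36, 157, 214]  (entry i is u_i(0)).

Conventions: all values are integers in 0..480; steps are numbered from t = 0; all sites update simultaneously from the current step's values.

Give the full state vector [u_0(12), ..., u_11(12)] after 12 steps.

Answer: [224, 223, 224, 225, 224, 223, 224, 225, 224, 223, 224, 225]

Derivation:
t=0: [287, 356, 318, 95, 301, 8, 149, 224, 354, 36, 157, 214]
t=1: [158, 112, 147, 170, 158, 87, 147, 188, 151, 84, 152, 179]
t=2: [157, 121, 151, 175, 156, 117, 150, 179, 153, 116, 149, 177]
t=3: [160, 136, 155, 176, 159, 135, 155, 176, 158, 134, 154, 175]
t=4: [165, 149, 162, 177, 164, 148, 162, 177, 164, 148, 161, 176]
t=5: [171, 159, 169, 180, 170, 159, 169, 179, 170, 159, 168, 179]
t=6: [177, 169, 176, 184, 177, 169, 176, 183, 177, 169, 175, 183]
t=7: [184, 178, 183, 189, 184, 178, 183, 189, 184, 178, 183, 188]
t=8: [191, 187, 191, 195, 191, 187, 191, 195, 191, 187, 191, 194]
t=9: [199, 196, 199, 201, 199, 196, 199, 201, 198, 196, 198, 201]
t=10: [207, 205, 207, 209, 207, 205, 207, 209, 207, 205, 207, 209]
t=11: [216, 214, 216, 217, 216, 214, 216, 217, 216, 214, 216, 217]
t=12: [224, 223, 224, 225, 224, 223, 224, 225, 224, 223, 224, 225]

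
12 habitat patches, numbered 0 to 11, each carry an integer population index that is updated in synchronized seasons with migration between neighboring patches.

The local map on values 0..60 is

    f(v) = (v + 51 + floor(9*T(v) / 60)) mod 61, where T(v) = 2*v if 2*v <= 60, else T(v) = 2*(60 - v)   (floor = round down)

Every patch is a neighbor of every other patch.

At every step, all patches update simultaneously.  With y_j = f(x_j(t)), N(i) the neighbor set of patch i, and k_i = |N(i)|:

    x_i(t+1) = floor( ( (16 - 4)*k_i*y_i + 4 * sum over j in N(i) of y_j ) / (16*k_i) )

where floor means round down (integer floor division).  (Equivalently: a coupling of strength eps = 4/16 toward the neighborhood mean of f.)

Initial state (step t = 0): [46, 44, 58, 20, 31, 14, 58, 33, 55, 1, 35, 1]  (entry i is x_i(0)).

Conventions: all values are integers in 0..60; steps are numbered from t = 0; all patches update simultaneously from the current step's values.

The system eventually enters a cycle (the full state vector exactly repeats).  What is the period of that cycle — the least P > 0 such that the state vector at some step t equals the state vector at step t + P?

Answer: 13
Key observation: The state at step 24, [31, 31, 31, 31, 31, 31, 31, 31, 31, 31, 31, 31], reappears at step 37 — and no state repeats earlier — so the cycle the system enters has period 13.

Derivation:
t=0: [46, 44, 58, 20, 31, 14, 58, 33, 55, 1, 35, 1]
t=1: [39, 37, 44, 21, 31, 15, 44, 32, 43, 47, 33, 47]
t=2: [34, 32, 36, 20, 29, 15, 36, 30, 36, 37, 31, 37]
t=3: [30, 29, 31, 19, 27, 14, 31, 28, 31, 31, 28, 31]
t=4: [27, 26, 27, 17, 25, 12, 27, 25, 27, 27, 25, 27]
t=5: [24, 22, 24, 14, 21, 9, 24, 21, 24, 24, 21, 24]
t=6: [19, 17, 19, 10, 17, 5, 19, 17, 19, 19, 17, 19]
t=7: [14, 13, 14, 6, 13, 45, 14, 13, 14, 14, 13, 14]
t=8: [9, 8, 9, 46, 8, 32, 9, 8, 9, 9, 8, 9]
t=9: [2, 1, 2, 30, 1, 23, 2, 1, 2, 2, 1, 2]
t=10: [51, 50, 51, 34, 50, 26, 51, 50, 51, 51, 50, 51]
t=11: [42, 42, 42, 33, 42, 27, 42, 42, 42, 42, 42, 42]
t=12: [36, 36, 36, 32, 36, 27, 36, 36, 36, 36, 36, 36]
t=13: [32, 32, 32, 30, 32, 26, 32, 32, 32, 32, 32, 32]
t=14: [29, 29, 29, 29, 29, 24, 29, 29, 29, 29, 29, 29]
t=15: [26, 26, 26, 26, 26, 22, 26, 26, 26, 26, 26, 26]
t=16: [22, 22, 22, 22, 22, 19, 22, 22, 22, 22, 22, 22]
t=17: [17, 17, 17, 17, 17, 15, 17, 17, 17, 17, 17, 17]
t=18: [11, 11, 11, 11, 11, 9, 11, 11, 11, 11, 11, 11]
t=19: [3, 3, 3, 3, 3, 1, 3, 3, 3, 3, 3, 3]
t=20: [53, 53, 53, 53, 53, 52, 53, 53, 53, 53, 53, 53]
t=21: [44, 44, 44, 44, 44, 44, 44, 44, 44, 44, 44, 44]
t=22: [38, 38, 38, 38, 38, 38, 38, 38, 38, 38, 38, 38]
t=23: [34, 34, 34, 34, 34, 34, 34, 34, 34, 34, 34, 34]
t=24: [31, 31, 31, 31, 31, 31, 31, 31, 31, 31, 31, 31]
t=25: [29, 29, 29, 29, 29, 29, 29, 29, 29, 29, 29, 29]
t=26: [27, 27, 27, 27, 27, 27, 27, 27, 27, 27, 27, 27]
t=27: [25, 25, 25, 25, 25, 25, 25, 25, 25, 25, 25, 25]
t=28: [22, 22, 22, 22, 22, 22, 22, 22, 22, 22, 22, 22]
t=29: [18, 18, 18, 18, 18, 18, 18, 18, 18, 18, 18, 18]
t=30: [13, 13, 13, 13, 13, 13, 13, 13, 13, 13, 13, 13]
t=31: [6, 6, 6, 6, 6, 6, 6, 6, 6, 6, 6, 6]
t=32: [58, 58, 58, 58, 58, 58, 58, 58, 58, 58, 58, 58]
t=33: [48, 48, 48, 48, 48, 48, 48, 48, 48, 48, 48, 48]
t=34: [41, 41, 41, 41, 41, 41, 41, 41, 41, 41, 41, 41]
t=35: [36, 36, 36, 36, 36, 36, 36, 36, 36, 36, 36, 36]
t=36: [33, 33, 33, 33, 33, 33, 33, 33, 33, 33, 33, 33]
t=37: [31, 31, 31, 31, 31, 31, 31, 31, 31, 31, 31, 31]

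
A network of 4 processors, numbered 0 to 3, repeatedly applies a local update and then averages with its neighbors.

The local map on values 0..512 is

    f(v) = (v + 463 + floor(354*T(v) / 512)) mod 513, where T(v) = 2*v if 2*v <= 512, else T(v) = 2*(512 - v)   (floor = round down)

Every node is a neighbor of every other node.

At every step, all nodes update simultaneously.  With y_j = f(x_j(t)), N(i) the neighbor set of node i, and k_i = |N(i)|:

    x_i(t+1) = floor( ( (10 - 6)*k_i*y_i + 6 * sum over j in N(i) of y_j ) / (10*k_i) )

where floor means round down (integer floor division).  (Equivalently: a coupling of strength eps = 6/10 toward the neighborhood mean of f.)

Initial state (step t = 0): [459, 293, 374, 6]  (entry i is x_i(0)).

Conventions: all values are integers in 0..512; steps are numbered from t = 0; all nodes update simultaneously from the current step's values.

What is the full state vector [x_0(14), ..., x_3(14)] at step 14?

Simulating step by step:
t=0: [459, 293, 374, 6]
t=1: [294, 204, 198, 293]
t=2: [190, 271, 268, 190]
t=3: [257, 185, 185, 257]
t=4: [183, 252, 252, 183]
t=5: [246, 176, 176, 246]
t=6: [161, 230, 230, 161]
t=7: [399, 432, 432, 399]
t=8: [499, 497, 497, 499]
t=9: [466, 466, 466, 466]
t=10: [479, 479, 479, 479]
t=11: [474, 474, 474, 474]
t=12: [476, 476, 476, 476]
t=13: [475, 475, 475, 475]
t=14: [476, 476, 476, 476]

Answer: [476, 476, 476, 476]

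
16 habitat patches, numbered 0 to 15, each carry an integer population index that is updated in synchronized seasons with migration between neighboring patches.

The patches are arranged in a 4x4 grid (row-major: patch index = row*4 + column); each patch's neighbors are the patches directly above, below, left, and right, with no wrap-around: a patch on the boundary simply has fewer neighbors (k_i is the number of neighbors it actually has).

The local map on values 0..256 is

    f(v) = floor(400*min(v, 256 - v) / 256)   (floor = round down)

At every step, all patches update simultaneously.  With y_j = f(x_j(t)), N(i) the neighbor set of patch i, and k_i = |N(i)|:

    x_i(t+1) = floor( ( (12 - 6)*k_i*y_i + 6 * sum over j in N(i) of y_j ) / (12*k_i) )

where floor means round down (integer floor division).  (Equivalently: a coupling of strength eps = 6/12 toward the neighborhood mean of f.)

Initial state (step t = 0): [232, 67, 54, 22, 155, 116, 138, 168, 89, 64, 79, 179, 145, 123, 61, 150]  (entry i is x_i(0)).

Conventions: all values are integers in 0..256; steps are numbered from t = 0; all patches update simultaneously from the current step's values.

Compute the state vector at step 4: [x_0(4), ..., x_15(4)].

Answer: [158, 150, 145, 152, 177, 175, 173, 174, 185, 185, 173, 167, 179, 182, 172, 162]

Derivation:
t=0: [232, 67, 54, 22, 155, 116, 138, 168, 89, 64, 79, 179, 145, 123, 61, 150]
t=1: [83, 102, 95, 72, 138, 158, 157, 124, 141, 129, 123, 130, 169, 157, 127, 136]
t=2: [150, 151, 144, 141, 168, 163, 162, 173, 175, 183, 189, 193, 150, 165, 187, 192]
t=3: [157, 162, 169, 165, 141, 142, 142, 135, 132, 121, 110, 104, 149, 135, 111, 101]
t=4: [158, 150, 145, 152, 177, 175, 173, 174, 185, 185, 173, 167, 179, 182, 172, 162]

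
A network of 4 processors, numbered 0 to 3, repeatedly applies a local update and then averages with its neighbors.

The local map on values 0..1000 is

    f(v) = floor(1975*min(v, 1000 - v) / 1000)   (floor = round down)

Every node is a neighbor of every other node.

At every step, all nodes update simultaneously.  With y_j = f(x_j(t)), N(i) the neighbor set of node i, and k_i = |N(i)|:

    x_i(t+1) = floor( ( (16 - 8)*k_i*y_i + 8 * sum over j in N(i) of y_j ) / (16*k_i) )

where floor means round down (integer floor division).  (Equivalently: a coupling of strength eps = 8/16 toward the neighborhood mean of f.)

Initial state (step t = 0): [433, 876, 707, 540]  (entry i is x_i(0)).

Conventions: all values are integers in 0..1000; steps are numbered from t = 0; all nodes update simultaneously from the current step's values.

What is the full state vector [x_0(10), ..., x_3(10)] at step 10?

Simulating step by step:
t=0: [433, 876, 707, 540]
t=1: [715, 512, 623, 733]
t=2: [653, 787, 714, 641]
t=3: [624, 536, 584, 632]
t=4: [781, 839, 807, 776]
t=5: [406, 367, 389, 409]
t=6: [783, 758, 772, 785]
t=7: [439, 455, 446, 437]
t=8: [873, 884, 878, 872]
t=9: [245, 238, 241, 245]
t=10: [479, 475, 476, 479]

Answer: [479, 475, 476, 479]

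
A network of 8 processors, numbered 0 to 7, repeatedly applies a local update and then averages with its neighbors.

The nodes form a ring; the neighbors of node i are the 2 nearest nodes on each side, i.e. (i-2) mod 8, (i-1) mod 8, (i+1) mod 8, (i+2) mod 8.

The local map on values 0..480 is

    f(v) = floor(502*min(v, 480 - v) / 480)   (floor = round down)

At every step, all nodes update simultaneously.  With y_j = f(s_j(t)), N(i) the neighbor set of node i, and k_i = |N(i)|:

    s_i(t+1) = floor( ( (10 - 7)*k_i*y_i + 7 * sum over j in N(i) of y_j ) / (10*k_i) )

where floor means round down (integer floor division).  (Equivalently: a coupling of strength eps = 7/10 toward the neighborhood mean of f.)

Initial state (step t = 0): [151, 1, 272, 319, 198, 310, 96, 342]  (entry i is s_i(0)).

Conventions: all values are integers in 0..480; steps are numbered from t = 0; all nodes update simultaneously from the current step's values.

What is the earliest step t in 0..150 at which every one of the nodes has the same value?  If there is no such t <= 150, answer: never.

Simulating step by step:
t=0: [151, 1, 272, 319, 198, 310, 96, 342]  (not all equal)
t=1: [127, 120, 158, 155, 177, 161, 149, 119]  (not all equal)
t=2: [139, 139, 155, 161, 169, 159, 153, 138]  (not all equal)
t=3: [150, 151, 159, 163, 167, 163, 158, 151]  (not all equal)
t=4: [159, 160, 164, 167, 169, 167, 164, 160]  (not all equal)
t=5: [168, 168, 170, 172, 173, 172, 170, 168]  (not all equal)
t=6: [175, 176, 177, 178, 178, 178, 177, 176]  (not all equal)
t=7: [184, 184, 184, 185, 185, 185, 184, 184]  (not all equal)
t=8: [192, 192, 192, 192, 192, 192, 192, 192]  (all equal)

Answer: 8
Key observation: Synchronization is absorbing here: once all nodes are equal they stay equal, and step 8 is the first all-equal step.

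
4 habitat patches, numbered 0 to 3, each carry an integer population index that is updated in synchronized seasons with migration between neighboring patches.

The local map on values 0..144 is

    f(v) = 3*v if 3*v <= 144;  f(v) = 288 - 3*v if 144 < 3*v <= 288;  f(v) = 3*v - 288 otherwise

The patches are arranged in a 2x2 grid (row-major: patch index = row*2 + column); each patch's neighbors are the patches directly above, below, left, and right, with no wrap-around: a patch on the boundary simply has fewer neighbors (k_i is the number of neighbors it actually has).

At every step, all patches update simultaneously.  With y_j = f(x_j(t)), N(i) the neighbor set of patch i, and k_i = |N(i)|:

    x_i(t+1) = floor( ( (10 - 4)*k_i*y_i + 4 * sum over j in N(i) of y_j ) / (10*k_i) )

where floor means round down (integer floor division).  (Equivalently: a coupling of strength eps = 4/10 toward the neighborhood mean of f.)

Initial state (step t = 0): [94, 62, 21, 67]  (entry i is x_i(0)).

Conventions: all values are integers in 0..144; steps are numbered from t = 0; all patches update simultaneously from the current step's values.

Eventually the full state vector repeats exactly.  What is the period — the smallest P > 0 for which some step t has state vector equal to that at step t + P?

Answer: 8
Key observation: The state at step 128, [117, 117, 117, 117], reappears at step 136 — and no state repeats earlier — so the cycle the system enters has period 8.

Derivation:
t=0: [94, 62, 21, 67]
t=1: [36, 79, 56, 85]
t=2: [99, 58, 100, 54]
t=3: [30, 95, 34, 100]
t=4: [75, 22, 81, 28]
t=5: [60, 69, 56, 72]
t=6: [105, 84, 108, 83]
t=7: [30, 34, 34, 37]
t=8: [94, 101, 101, 107]
t=9: [9, 16, 16, 25]
t=10: [35, 49, 49, 64]
t=11: [119, 124, 124, 114]
t=12: [75, 75, 75, 66]
t=13: [63, 68, 68, 79]
t=14: [93, 80, 80, 64]
t=15: [24, 49, 49, 76]
t=16: [99, 111, 111, 92]
t=17: [23, 31, 31, 25]
t=18: [78, 84, 84, 82]
t=19: [46, 40, 40, 39]
t=20: [130, 123, 123, 118]
t=21: [93, 82, 82, 72]
t=22: [22, 41, 41, 60]
t=23: [88, 108, 108, 114]
t=24: [28, 37, 37, 46]
t=25: [94, 111, 111, 127]
t=26: [21, 46, 46, 73]
t=27: [93, 109, 109, 96]
t=28: [21, 25, 25, 15]
t=29: [67, 66, 66, 57]
t=30: [88, 94, 94, 106]
t=31: [16, 14, 14, 20]
t=32: [45, 46, 46, 52]
t=33: [136, 136, 136, 134]
t=34: [120, 118, 118, 116]
t=35: [69, 66, 66, 62]
t=36: [84, 90, 90, 97]
t=37: [28, 18, 18, 9]
t=38: [72, 54, 54, 37]
t=39: [93, 112, 112, 117]
t=40: [24, 43, 43, 57]
t=41: [94, 115, 115, 121]
t=42: [26, 50, 50, 67]
t=43: [102, 115, 115, 107]
t=44: [33, 44, 44, 42]
t=45: [112, 124, 124, 128]
t=46: [62, 79, 79, 91]
t=47: [81, 54, 54, 29]
t=48: [77, 102, 102, 102]
t=49: [41, 25, 25, 18]
t=50: [103, 80, 80, 62]
t=51: [31, 53, 53, 80]
t=52: [107, 105, 105, 80]
t=53: [30, 32, 32, 39]
t=54: [92, 99, 99, 108]
t=55: [10, 15, 15, 25]
t=56: [36, 48, 48, 63]
t=57: [122, 127, 127, 117]
t=58: [84, 84, 84, 75]
t=59: [36, 41, 41, 52]
t=60: [114, 121, 121, 128]
t=61: [62, 75, 75, 87]
t=62: [86, 63, 63, 41]
t=63: [57, 90, 90, 113]
t=64: [77, 44, 44, 37]
t=65: [87, 112, 112, 119]
t=66: [35, 48, 48, 60]
t=67: [120, 129, 129, 122]
t=68: [82, 89, 89, 86]
t=69: [33, 27, 27, 26]
t=70: [91, 84, 84, 79]
t=71: [23, 34, 34, 45]
t=72: [82, 102, 102, 121]
t=73: [32, 34, 34, 52]
t=74: [98, 106, 106, 120]
t=75: [15, 33, 33, 55]
t=76: [66, 93, 93, 113]
t=77: [57, 33, 33, 34]
t=78: [109, 103, 103, 100]
t=79: [31, 22, 22, 15]
t=80: [82, 67, 67, 53]
t=81: [60, 86, 86, 112]
t=82: [76, 49, 49, 40]
t=83: [92, 120, 120, 128]
t=84: [36, 64, 64, 86]
t=85: [103, 85, 85, 56]
t=86: [25, 48, 48, 85]
t=87: [102, 108, 108, 77]
t=88: [25, 36, 36, 48]
t=89: [88, 108, 108, 129]
t=90: [28, 46, 46, 73]
t=91: [105, 113, 113, 96]
t=92: [36, 36, 36, 20]
t=93: [108, 98, 98, 79]
t=94: [24, 21, 21, 33]
t=95: [68, 72, 72, 84]
t=96: [79, 67, 67, 50]
t=97: [65, 90, 90, 117]
t=98: [63, 42, 42, 45]
t=99: [109, 122, 122, 131]
t=100: [54, 75, 75, 94]
t=101: [100, 64, 64, 28]
t=102: [45, 76, 76, 88]
t=103: [105, 67, 67, 38]
t=104: [51, 80, 80, 103]
t=105: [100, 60, 60, 31]
t=106: [50, 85, 85, 99]
t=107: [96, 49, 49, 18]
t=108: [56, 95, 95, 88]
t=109: [73, 30, 30, 15]
t=110: [77, 76, 76, 63]
t=111: [58, 67, 67, 83]
t=112: [103, 82, 82, 58]
t=113: [29, 52, 52, 85]
t=114: [105, 103, 103, 72]
t=115: [24, 32, 32, 51]
t=116: [81, 99, 99, 119]
t=117: [30, 28, 28, 45]
t=118: [87, 95, 95, 114]
t=119: [17, 18, 18, 33]
t=120: [52, 62, 62, 81]
t=121: [120, 96, 96, 67]
t=122: [43, 31, 31, 52]
t=123: [114, 108, 108, 116]
t=124: [46, 44, 44, 50]
t=125: [135, 134, 134, 135]
t=126: [115, 115, 115, 115]
t=127: [57, 57, 57, 57]
t=128: [117, 117, 117, 117]
t=129: [63, 63, 63, 63]
t=130: [99, 99, 99, 99]
t=131: [9, 9, 9, 9]
t=132: [27, 27, 27, 27]
t=133: [81, 81, 81, 81]
t=134: [45, 45, 45, 45]
t=135: [135, 135, 135, 135]
t=136: [117, 117, 117, 117]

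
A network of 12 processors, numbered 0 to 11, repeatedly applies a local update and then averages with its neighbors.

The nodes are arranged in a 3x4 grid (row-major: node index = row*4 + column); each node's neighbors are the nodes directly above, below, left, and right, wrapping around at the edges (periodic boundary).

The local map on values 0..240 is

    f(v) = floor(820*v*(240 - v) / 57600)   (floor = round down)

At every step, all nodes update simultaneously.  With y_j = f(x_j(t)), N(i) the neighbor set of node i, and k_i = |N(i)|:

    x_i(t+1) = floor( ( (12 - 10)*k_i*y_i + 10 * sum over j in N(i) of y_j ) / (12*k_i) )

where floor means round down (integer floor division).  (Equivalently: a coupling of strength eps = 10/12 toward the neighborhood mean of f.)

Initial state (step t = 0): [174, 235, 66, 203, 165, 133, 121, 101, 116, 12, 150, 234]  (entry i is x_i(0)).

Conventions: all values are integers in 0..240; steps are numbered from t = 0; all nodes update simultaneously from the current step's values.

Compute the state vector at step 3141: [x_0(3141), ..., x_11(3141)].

Simulating step by step:
t=0: [174, 235, 66, 203, 165, 133, 121, 101, 116, 12, 150, 234]
t=1: [131, 120, 135, 131, 189, 124, 191, 138, 116, 134, 120, 149]
t=2: [189, 202, 188, 199, 191, 175, 190, 172, 187, 204, 186, 201]
t=3: [126, 130, 127, 134, 148, 127, 149, 130, 124, 132, 125, 136]
t=4: [201, 203, 201, 202, 201, 198, 201, 198, 200, 203, 200, 202]
t=5: [109, 110, 109, 111, 114, 110, 114, 111, 109, 111, 109, 112]
t=6: [203, 203, 203, 203, 203, 203, 203, 203, 203, 203, 203, 203]
t=7: [106, 106, 106, 106, 106, 106, 106, 106, 106, 106, 106, 106]
t=8: [202, 202, 202, 202, 202, 202, 202, 202, 202, 202, 202, 202]
t=9: [109, 109, 109, 109, 109, 109, 109, 109, 109, 109, 109, 109]
t=10: [203, 203, 203, 203, 203, 203, 203, 203, 203, 203, 203, 203]

Answer: [109, 109, 109, 109, 109, 109, 109, 109, 109, 109, 109, 109]
Key observation: The state at step 6, [203, 203, 203, 203, 203, 203, 203, 203, 203, 203, 203, 203], reappears at step 10: the system is in a cycle of period 4 from step 6 on.  Therefore the state at step 3141 equals the state at step 6 + ((3141 - 6) mod 4) = 9, which is [109, 109, 109, 109, 109, 109, 109, 109, 109, 109, 109, 109].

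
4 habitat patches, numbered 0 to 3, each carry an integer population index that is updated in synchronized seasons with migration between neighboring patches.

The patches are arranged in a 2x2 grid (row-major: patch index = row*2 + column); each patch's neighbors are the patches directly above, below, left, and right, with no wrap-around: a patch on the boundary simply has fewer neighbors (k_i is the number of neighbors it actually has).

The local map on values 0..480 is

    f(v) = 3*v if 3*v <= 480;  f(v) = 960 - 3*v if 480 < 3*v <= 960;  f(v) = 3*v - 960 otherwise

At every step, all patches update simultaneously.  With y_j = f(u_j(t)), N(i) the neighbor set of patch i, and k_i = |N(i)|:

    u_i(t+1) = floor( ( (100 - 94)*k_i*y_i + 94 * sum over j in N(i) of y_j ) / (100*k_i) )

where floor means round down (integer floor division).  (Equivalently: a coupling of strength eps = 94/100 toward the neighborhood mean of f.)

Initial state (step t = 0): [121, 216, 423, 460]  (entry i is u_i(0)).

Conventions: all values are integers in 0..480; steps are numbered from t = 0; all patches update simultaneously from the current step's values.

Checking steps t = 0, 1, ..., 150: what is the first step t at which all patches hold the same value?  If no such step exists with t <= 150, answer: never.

Simulating step by step:
t=0: [121, 216, 423, 460]  (not all equal)
t=1: [313, 386, 386, 317]  (not all equal)
t=2: [187, 25, 25, 186]  (not all equal)
t=3: [94, 380, 380, 94]  (not all equal)
t=4: [186, 275, 275, 186]  (not all equal)
t=5: [151, 385, 385, 151]  (not all equal)
t=6: [210, 437, 437, 210]  (not all equal)
t=7: [349, 331, 331, 349]  (not all equal)
t=8: [36, 83, 83, 36]  (not all equal)
t=9: [240, 116, 116, 240]  (not all equal)
t=10: [341, 246, 246, 341]  (not all equal)
t=11: [212, 72, 72, 212]  (not all equal)
t=12: [222, 317, 317, 222]  (not all equal)
t=13: [26, 276, 276, 26]  (not all equal)
t=14: [128, 81, 81, 128]  (not all equal)
t=15: [251, 375, 375, 251]  (not all equal)
t=16: [167, 204, 204, 167]  (not all equal)
t=17: [354, 452, 452, 354]  (not all equal)
t=18: [378, 119, 119, 378]  (not all equal)
t=19: [346, 184, 184, 346]  (not all equal)
t=20: [388, 97, 97, 388]  (not all equal)
t=21: [285, 209, 209, 285]  (not all equal)
t=22: [319, 118, 118, 319]  (not all equal)
t=23: [332, 24, 24, 332]  (not all equal)
t=24: [69, 38, 38, 69]  (not all equal)
t=25: [119, 201, 201, 119]  (not all equal)
t=26: [357, 357, 357, 357]  (all equal)

Answer: 26
Key observation: Synchronization is absorbing here: once all patches are equal they stay equal, and step 26 is the first all-equal step.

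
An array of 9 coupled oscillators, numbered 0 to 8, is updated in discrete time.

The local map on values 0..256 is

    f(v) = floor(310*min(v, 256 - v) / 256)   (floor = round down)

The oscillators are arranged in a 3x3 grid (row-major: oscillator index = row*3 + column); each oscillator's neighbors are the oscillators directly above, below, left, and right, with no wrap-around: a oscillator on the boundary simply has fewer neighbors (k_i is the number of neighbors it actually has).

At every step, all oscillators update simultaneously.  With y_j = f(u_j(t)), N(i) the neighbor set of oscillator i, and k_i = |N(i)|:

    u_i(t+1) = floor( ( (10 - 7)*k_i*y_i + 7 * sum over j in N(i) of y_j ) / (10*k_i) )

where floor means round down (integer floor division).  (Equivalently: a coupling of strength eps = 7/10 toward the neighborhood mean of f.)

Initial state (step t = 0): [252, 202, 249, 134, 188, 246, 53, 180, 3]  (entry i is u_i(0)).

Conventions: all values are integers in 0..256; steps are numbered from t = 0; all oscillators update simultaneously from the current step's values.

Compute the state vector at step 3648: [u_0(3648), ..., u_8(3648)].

Simulating step by step:
t=0: [252, 202, 249, 134, 188, 246, 53, 180, 3]
t=1: [75, 41, 29, 79, 79, 25, 102, 62, 37]
t=2: [77, 66, 38, 100, 72, 49, 96, 83, 49]
t=3: [97, 76, 62, 105, 88, 62, 112, 91, 73]
t=4: [111, 97, 80, 121, 102, 85, 123, 109, 91]
t=5: [132, 117, 105, 138, 123, 107, 141, 128, 114]
t=6: [144, 141, 132, 144, 143, 135, 145, 145, 140]
t=7: [136, 139, 144, 135, 137, 143, 134, 135, 140]
t=8: [143, 141, 137, 145, 142, 138, 146, 144, 140]
t=9: [136, 139, 141, 135, 137, 141, 134, 136, 138]
t=10: [143, 142, 139, 145, 143, 140, 145, 144, 142]
t=11: [136, 137, 139, 134, 136, 138, 134, 135, 137]
t=12: [145, 143, 142, 146, 144, 142, 146, 145, 144]
t=13: [134, 135, 137, 133, 135, 136, 133, 134, 135]
t=14: [147, 145, 145, 147, 146, 145, 147, 146, 146]
t=15: [132, 133, 134, 131, 133, 133, 131, 132, 133]
t=16: [149, 148, 147, 150, 148, 147, 150, 149, 148]
t=17: [129, 130, 130, 128, 129, 130, 128, 129, 130]
t=18: [153, 152, 152, 154, 153, 152, 154, 153, 152]
t=19: [124, 124, 125, 123, 124, 124, 123, 124, 124]
t=20: [149, 150, 150, 148, 149, 150, 148, 149, 150]
t=21: [129, 128, 128, 129, 128, 128, 129, 129, 128]
t=22: [153, 154, 155, 153, 154, 155, 153, 153, 154]
t=23: [123, 123, 122, 123, 123, 122, 124, 123, 123]
t=24: [148, 147, 147, 148, 147, 147, 148, 148, 147]
t=25: [130, 130, 131, 130, 130, 131, 130, 130, 130]
t=26: [152, 151, 151, 152, 151, 151, 152, 152, 151]
t=27: [125, 126, 127, 125, 126, 127, 125, 125, 126]
t=28: [151, 152, 152, 151, 151, 152, 151, 151, 152]
t=29: [126, 125, 125, 127, 126, 125, 127, 126, 125]
t=30: [152, 151, 151, 152, 151, 151, 152, 152, 151]

Answer: [151, 152, 152, 151, 151, 152, 151, 151, 152]
Key observation: The state at step 26, [152, 151, 151, 152, 151, 151, 152, 152, 151], reappears at step 30: the system is in a cycle of period 4 from step 26 on.  Therefore the state at step 3648 equals the state at step 26 + ((3648 - 26) mod 4) = 28, which is [151, 152, 152, 151, 151, 152, 151, 151, 152].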